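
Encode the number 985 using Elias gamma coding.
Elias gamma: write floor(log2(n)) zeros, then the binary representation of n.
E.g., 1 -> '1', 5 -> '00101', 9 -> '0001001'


num_bits = floor(log2(985)) + 1 = 10
leading_zeros = num_bits - 1 = 9
binary(985) = 1111011001

Elias gamma(985) = '000000000' + '1111011001' = 0000000001111011001 (19 bits)


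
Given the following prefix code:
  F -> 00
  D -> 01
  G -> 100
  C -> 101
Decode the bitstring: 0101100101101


Decoding step by step:
Bits 01 -> D
Bits 01 -> D
Bits 100 -> G
Bits 101 -> C
Bits 101 -> C


Decoded message: DDGCC


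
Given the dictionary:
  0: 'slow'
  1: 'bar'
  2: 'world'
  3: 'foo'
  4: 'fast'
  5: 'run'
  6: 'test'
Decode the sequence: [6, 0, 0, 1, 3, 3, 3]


Look up each index in the dictionary:
  6 -> 'test'
  0 -> 'slow'
  0 -> 'slow'
  1 -> 'bar'
  3 -> 'foo'
  3 -> 'foo'
  3 -> 'foo'

Decoded: "test slow slow bar foo foo foo"


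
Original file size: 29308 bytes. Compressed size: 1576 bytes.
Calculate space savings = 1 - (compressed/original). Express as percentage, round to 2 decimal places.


ratio = compressed/original = 1576/29308 = 0.053774
savings = 1 - ratio = 1 - 0.053774 = 0.946226
as a percentage: 0.946226 * 100 = 94.62%

Space savings = 1 - 1576/29308 = 94.62%


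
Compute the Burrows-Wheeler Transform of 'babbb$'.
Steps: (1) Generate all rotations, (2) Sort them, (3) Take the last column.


Rotations (sorted):
  0: $babbb -> last char: b
  1: abbb$b -> last char: b
  2: b$babb -> last char: b
  3: babbb$ -> last char: $
  4: bb$bab -> last char: b
  5: bbb$ba -> last char: a


BWT = bbb$ba


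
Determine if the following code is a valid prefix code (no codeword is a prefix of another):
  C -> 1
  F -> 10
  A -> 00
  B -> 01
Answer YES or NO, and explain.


Checking each pair (does one codeword prefix another?):
  C='1' vs F='10': prefix -- VIOLATION

NO -- this is NOT a valid prefix code. C (1) is a prefix of F (10).


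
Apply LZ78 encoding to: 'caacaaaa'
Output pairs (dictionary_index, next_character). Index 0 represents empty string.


LZ78 encoding steps:
Dictionary: {0: ''}
Step 1: w='' (idx 0), next='c' -> output (0, 'c'), add 'c' as idx 1
Step 2: w='' (idx 0), next='a' -> output (0, 'a'), add 'a' as idx 2
Step 3: w='a' (idx 2), next='c' -> output (2, 'c'), add 'ac' as idx 3
Step 4: w='a' (idx 2), next='a' -> output (2, 'a'), add 'aa' as idx 4
Step 5: w='aa' (idx 4), end of input -> output (4, '')


Encoded: [(0, 'c'), (0, 'a'), (2, 'c'), (2, 'a'), (4, '')]


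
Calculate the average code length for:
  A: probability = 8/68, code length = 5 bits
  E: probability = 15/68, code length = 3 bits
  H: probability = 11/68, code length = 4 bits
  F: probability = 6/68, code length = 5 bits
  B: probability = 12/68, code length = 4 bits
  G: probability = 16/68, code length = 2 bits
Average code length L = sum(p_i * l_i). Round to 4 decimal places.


Weighted contributions p_i * l_i:
  A: (8/68) * 5 = 40/68
  E: (15/68) * 3 = 45/68
  H: (11/68) * 4 = 44/68
  F: (6/68) * 5 = 30/68
  B: (12/68) * 4 = 48/68
  G: (16/68) * 2 = 32/68
Sum = (40 + 45 + 44 + 30 + 48 + 32)/68 = 239/68

L = 239/68 = 3.5147 bits/symbol


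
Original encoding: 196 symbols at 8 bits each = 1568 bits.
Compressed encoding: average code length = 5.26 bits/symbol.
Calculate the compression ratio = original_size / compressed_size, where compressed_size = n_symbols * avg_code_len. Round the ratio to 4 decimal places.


original_size = n_symbols * orig_bits = 196 * 8 = 1568 bits
compressed_size = n_symbols * avg_code_len = 196 * 5.26 = 1030.96 bits
ratio = original_size / compressed_size = 1568 / 1030.96 = 1.5209

Compression ratio = 1.5209


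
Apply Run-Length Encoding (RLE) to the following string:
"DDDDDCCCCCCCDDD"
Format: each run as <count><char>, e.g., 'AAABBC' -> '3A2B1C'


Scanning runs left to right:
  i=0: run of 'D' x 5 -> '5D'
  i=5: run of 'C' x 7 -> '7C'
  i=12: run of 'D' x 3 -> '3D'

RLE = 5D7C3D


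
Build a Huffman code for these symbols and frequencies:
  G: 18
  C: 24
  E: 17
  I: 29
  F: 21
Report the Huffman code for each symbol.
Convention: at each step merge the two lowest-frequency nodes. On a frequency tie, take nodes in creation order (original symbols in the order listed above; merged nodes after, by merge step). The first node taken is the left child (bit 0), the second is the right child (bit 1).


Huffman tree construction:
Step 1: Merge E(17) + G(18) = 35
Step 2: Merge F(21) + C(24) = 45
Step 3: Merge I(29) + (E+G)(35) = 64
Step 4: Merge (F+C)(45) + (I+(E+G))(64) = 109
Read each symbol's code off the tree from the root (left child = 0, right child = 1).

Codes:
  G: 111 (length 3)
  C: 01 (length 2)
  E: 110 (length 3)
  I: 10 (length 2)
  F: 00 (length 2)
Average code length: 253/109 = 2.3211 bits/symbol


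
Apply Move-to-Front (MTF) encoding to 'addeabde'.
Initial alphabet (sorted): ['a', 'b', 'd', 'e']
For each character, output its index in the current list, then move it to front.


MTF encoding:
'a': index 0 in ['a', 'b', 'd', 'e'] -> ['a', 'b', 'd', 'e']
'd': index 2 in ['a', 'b', 'd', 'e'] -> ['d', 'a', 'b', 'e']
'd': index 0 in ['d', 'a', 'b', 'e'] -> ['d', 'a', 'b', 'e']
'e': index 3 in ['d', 'a', 'b', 'e'] -> ['e', 'd', 'a', 'b']
'a': index 2 in ['e', 'd', 'a', 'b'] -> ['a', 'e', 'd', 'b']
'b': index 3 in ['a', 'e', 'd', 'b'] -> ['b', 'a', 'e', 'd']
'd': index 3 in ['b', 'a', 'e', 'd'] -> ['d', 'b', 'a', 'e']
'e': index 3 in ['d', 'b', 'a', 'e'] -> ['e', 'd', 'b', 'a']


Output: [0, 2, 0, 3, 2, 3, 3, 3]


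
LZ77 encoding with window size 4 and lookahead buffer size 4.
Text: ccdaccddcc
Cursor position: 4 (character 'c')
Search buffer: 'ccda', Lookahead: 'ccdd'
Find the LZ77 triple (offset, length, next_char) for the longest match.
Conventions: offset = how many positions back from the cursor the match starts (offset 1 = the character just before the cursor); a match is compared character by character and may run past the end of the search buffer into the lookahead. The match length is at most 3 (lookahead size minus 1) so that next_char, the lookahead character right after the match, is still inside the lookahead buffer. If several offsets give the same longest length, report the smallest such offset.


Try each offset into the search buffer:
  offset=1 (pos 3, char 'a'): match length 0
  offset=2 (pos 2, char 'd'): match length 0
  offset=3 (pos 1, char 'c'): match length 1
  offset=4 (pos 0, char 'c'): match length 3
Longest match has length 3 at offset 4.
next_char = character at position 4 + 3 = 7 -> 'd'

Best match: offset=4, length=3 (matching 'ccd' starting at position 0)
LZ77 triple: (4, 3, 'd')


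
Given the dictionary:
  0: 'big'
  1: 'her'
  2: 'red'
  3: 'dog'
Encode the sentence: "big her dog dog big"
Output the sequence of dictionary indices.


Look up each word in the dictionary:
  'big' -> 0
  'her' -> 1
  'dog' -> 3
  'dog' -> 3
  'big' -> 0

Encoded: [0, 1, 3, 3, 0]


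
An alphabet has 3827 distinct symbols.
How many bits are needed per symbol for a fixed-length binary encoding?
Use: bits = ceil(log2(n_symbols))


log2(3827) = 11.902
Bracket: 2^11 = 2048 < 3827 <= 2^12 = 4096
So ceil(log2(3827)) = 12

bits = ceil(log2(3827)) = ceil(11.902) = 12 bits


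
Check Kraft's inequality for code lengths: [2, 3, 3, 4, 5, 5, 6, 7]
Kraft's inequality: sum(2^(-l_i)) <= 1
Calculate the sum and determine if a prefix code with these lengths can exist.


Sum = 2^(-2) + 2^(-3) + 2^(-3) + 2^(-4) + 2^(-5) + 2^(-5) + 2^(-6) + 2^(-7)
    = 0.25 + 0.125 + 0.125 + 0.0625 + 0.03125 + 0.03125 + 0.015625 + 0.0078125
    = 83/128 = 0.6484375
Since 0.6484375 <= 1, Kraft's inequality IS satisfied.
A prefix code with these lengths CAN exist.

Kraft sum = 0.6484375. Satisfied.


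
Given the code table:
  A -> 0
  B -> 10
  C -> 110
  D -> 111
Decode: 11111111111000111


Decoding:
111 -> D
111 -> D
111 -> D
110 -> C
0 -> A
0 -> A
111 -> D


Result: DDDCAAD


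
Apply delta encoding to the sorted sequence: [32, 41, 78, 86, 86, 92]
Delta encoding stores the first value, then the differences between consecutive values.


First value: 32
Deltas:
  41 - 32 = 9
  78 - 41 = 37
  86 - 78 = 8
  86 - 86 = 0
  92 - 86 = 6


Delta encoded: [32, 9, 37, 8, 0, 6]


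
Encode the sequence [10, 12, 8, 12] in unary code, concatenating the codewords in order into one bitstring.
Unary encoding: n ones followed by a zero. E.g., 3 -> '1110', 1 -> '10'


Encode each number as n ones followed by a terminating 0:
  10 -> 11111111110 (11 bits)
  12 -> 1111111111110 (13 bits)
  8 -> 111111110 (9 bits)
  12 -> 1111111111110 (13 bits)
Total length = 11 + 13 + 9 + 13 = 46 bits.

Unary([10, 12, 8, 12]) = 1111111111011111111111101111111101111111111110 (46 bits)


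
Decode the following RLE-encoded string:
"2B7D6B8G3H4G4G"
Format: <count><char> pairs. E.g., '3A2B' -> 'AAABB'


Expanding each <count><char> pair:
  2B -> 'BB'
  7D -> 'DDDDDDD'
  6B -> 'BBBBBB'
  8G -> 'GGGGGGGG'
  3H -> 'HHH'
  4G -> 'GGGG'
  4G -> 'GGGG'

Decoded = BBDDDDDDDBBBBBBGGGGGGGGHHHGGGGGGGG


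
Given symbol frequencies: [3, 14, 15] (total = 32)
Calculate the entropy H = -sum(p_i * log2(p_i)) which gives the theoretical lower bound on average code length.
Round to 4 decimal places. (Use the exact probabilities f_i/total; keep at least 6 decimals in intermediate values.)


Per-symbol terms -p_i * log2(p_i) with p_i = f_i/32:
  p = 3/32 = 0.093750: log2(p) = -3.415037, -p*log2(p) = 0.320160
  p = 14/32 = 0.437500: log2(p) = -1.192645, -p*log2(p) = 0.521782
  p = 15/32 = 0.468750: log2(p) = -1.093109, -p*log2(p) = 0.512395
H = 0.320160 + 0.521782 + 0.512395 = 1.354337

H = 1.3543 bits/symbol


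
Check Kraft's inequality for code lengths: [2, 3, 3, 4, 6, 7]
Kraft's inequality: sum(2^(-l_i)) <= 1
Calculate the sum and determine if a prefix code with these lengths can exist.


Sum = 2^(-2) + 2^(-3) + 2^(-3) + 2^(-4) + 2^(-6) + 2^(-7)
    = 0.25 + 0.125 + 0.125 + 0.0625 + 0.015625 + 0.0078125
    = 75/128 = 0.5859375
Since 0.5859375 <= 1, Kraft's inequality IS satisfied.
A prefix code with these lengths CAN exist.

Kraft sum = 0.5859375. Satisfied.


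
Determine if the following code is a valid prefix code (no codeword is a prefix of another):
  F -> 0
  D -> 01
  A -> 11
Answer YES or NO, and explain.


Checking each pair (does one codeword prefix another?):
  F='0' vs D='01': prefix -- VIOLATION

NO -- this is NOT a valid prefix code. F (0) is a prefix of D (01).


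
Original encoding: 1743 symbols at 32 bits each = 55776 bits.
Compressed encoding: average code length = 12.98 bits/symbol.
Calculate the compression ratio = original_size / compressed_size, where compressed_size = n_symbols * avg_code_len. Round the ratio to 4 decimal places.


original_size = n_symbols * orig_bits = 1743 * 32 = 55776 bits
compressed_size = n_symbols * avg_code_len = 1743 * 12.98 = 22624.14 bits
ratio = original_size / compressed_size = 55776 / 22624.14 = 2.4653

Compression ratio = 2.4653


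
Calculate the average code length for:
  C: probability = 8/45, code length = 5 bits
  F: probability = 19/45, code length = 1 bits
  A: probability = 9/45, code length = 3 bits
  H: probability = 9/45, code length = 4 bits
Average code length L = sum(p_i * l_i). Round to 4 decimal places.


Weighted contributions p_i * l_i:
  C: (8/45) * 5 = 40/45
  F: (19/45) * 1 = 19/45
  A: (9/45) * 3 = 27/45
  H: (9/45) * 4 = 36/45
Sum = (40 + 19 + 27 + 36)/45 = 122/45

L = 122/45 = 2.7111 bits/symbol


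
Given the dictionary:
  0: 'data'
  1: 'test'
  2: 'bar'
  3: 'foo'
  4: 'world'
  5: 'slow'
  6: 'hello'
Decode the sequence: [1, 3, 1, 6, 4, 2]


Look up each index in the dictionary:
  1 -> 'test'
  3 -> 'foo'
  1 -> 'test'
  6 -> 'hello'
  4 -> 'world'
  2 -> 'bar'

Decoded: "test foo test hello world bar"


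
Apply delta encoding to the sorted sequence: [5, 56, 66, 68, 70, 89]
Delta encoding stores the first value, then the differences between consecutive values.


First value: 5
Deltas:
  56 - 5 = 51
  66 - 56 = 10
  68 - 66 = 2
  70 - 68 = 2
  89 - 70 = 19


Delta encoded: [5, 51, 10, 2, 2, 19]


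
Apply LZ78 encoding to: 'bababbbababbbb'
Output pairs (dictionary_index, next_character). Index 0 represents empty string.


LZ78 encoding steps:
Dictionary: {0: ''}
Step 1: w='' (idx 0), next='b' -> output (0, 'b'), add 'b' as idx 1
Step 2: w='' (idx 0), next='a' -> output (0, 'a'), add 'a' as idx 2
Step 3: w='b' (idx 1), next='a' -> output (1, 'a'), add 'ba' as idx 3
Step 4: w='b' (idx 1), next='b' -> output (1, 'b'), add 'bb' as idx 4
Step 5: w='ba' (idx 3), next='b' -> output (3, 'b'), add 'bab' as idx 5
Step 6: w='a' (idx 2), next='b' -> output (2, 'b'), add 'ab' as idx 6
Step 7: w='bb' (idx 4), next='b' -> output (4, 'b'), add 'bbb' as idx 7


Encoded: [(0, 'b'), (0, 'a'), (1, 'a'), (1, 'b'), (3, 'b'), (2, 'b'), (4, 'b')]


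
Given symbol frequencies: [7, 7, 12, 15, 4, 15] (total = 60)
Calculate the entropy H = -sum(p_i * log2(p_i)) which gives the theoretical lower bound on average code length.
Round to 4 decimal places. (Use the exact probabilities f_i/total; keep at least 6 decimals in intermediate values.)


Per-symbol terms -p_i * log2(p_i) with p_i = f_i/60:
  p = 7/60 = 0.116667: log2(p) = -3.099536, -p*log2(p) = 0.361612
  p = 7/60 = 0.116667: log2(p) = -3.099536, -p*log2(p) = 0.361612
  p = 12/60 = 0.200000: log2(p) = -2.321928, -p*log2(p) = 0.464386
  p = 15/60 = 0.250000: log2(p) = -2.000000, -p*log2(p) = 0.500000
  p = 4/60 = 0.066667: log2(p) = -3.906891, -p*log2(p) = 0.260459
  p = 15/60 = 0.250000: log2(p) = -2.000000, -p*log2(p) = 0.500000
H = 0.361612 + 0.361612 + 0.464386 + 0.500000 + 0.260459 + 0.500000 = 2.448069

H = 2.4481 bits/symbol


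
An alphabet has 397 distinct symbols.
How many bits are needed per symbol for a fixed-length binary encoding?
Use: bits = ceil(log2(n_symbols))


log2(397) = 8.633
Bracket: 2^8 = 256 < 397 <= 2^9 = 512
So ceil(log2(397)) = 9

bits = ceil(log2(397)) = ceil(8.633) = 9 bits


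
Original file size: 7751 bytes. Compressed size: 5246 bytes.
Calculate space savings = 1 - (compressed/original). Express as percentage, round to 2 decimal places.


ratio = compressed/original = 5246/7751 = 0.676816
savings = 1 - ratio = 1 - 0.676816 = 0.323184
as a percentage: 0.323184 * 100 = 32.32%

Space savings = 1 - 5246/7751 = 32.32%


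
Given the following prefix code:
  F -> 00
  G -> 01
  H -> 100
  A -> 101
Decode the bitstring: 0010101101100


Decoding step by step:
Bits 00 -> F
Bits 101 -> A
Bits 01 -> G
Bits 101 -> A
Bits 100 -> H


Decoded message: FAGAH


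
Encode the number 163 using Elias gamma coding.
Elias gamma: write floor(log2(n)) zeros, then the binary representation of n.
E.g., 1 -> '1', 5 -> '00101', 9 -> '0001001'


num_bits = floor(log2(163)) + 1 = 8
leading_zeros = num_bits - 1 = 7
binary(163) = 10100011

Elias gamma(163) = '0000000' + '10100011' = 000000010100011 (15 bits)


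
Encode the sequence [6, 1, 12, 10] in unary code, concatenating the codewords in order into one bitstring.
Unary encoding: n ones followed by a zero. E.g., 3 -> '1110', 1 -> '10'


Encode each number as n ones followed by a terminating 0:
  6 -> 1111110 (7 bits)
  1 -> 10 (2 bits)
  12 -> 1111111111110 (13 bits)
  10 -> 11111111110 (11 bits)
Total length = 7 + 2 + 13 + 11 = 33 bits.

Unary([6, 1, 12, 10]) = 111111010111111111111011111111110 (33 bits)


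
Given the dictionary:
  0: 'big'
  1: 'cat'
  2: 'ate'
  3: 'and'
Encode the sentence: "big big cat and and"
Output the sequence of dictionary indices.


Look up each word in the dictionary:
  'big' -> 0
  'big' -> 0
  'cat' -> 1
  'and' -> 3
  'and' -> 3

Encoded: [0, 0, 1, 3, 3]


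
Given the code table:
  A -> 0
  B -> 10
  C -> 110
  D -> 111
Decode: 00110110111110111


Decoding:
0 -> A
0 -> A
110 -> C
110 -> C
111 -> D
110 -> C
111 -> D


Result: AACCDCD


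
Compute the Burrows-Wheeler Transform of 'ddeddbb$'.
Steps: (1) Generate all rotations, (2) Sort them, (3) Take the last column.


Rotations (sorted):
  0: $ddeddbb -> last char: b
  1: b$ddeddb -> last char: b
  2: bb$ddedd -> last char: d
  3: dbb$dded -> last char: d
  4: ddbb$dde -> last char: e
  5: ddeddbb$ -> last char: $
  6: deddbb$d -> last char: d
  7: eddbb$dd -> last char: d


BWT = bbdde$dd


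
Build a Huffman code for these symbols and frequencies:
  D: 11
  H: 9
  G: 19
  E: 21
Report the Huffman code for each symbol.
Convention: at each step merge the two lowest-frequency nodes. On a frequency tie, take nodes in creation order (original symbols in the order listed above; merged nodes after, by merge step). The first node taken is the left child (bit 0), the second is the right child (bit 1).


Huffman tree construction:
Step 1: Merge H(9) + D(11) = 20
Step 2: Merge G(19) + (H+D)(20) = 39
Step 3: Merge E(21) + (G+(H+D))(39) = 60
Read each symbol's code off the tree from the root (left child = 0, right child = 1).

Codes:
  D: 111 (length 3)
  H: 110 (length 3)
  G: 10 (length 2)
  E: 0 (length 1)
Average code length: 119/60 = 1.9833 bits/symbol


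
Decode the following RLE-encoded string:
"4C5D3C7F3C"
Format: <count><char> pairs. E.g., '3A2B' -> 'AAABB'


Expanding each <count><char> pair:
  4C -> 'CCCC'
  5D -> 'DDDDD'
  3C -> 'CCC'
  7F -> 'FFFFFFF'
  3C -> 'CCC'

Decoded = CCCCDDDDDCCCFFFFFFFCCC


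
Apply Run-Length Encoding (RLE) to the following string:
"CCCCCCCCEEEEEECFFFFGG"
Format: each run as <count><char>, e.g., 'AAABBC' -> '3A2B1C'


Scanning runs left to right:
  i=0: run of 'C' x 8 -> '8C'
  i=8: run of 'E' x 6 -> '6E'
  i=14: run of 'C' x 1 -> '1C'
  i=15: run of 'F' x 4 -> '4F'
  i=19: run of 'G' x 2 -> '2G'

RLE = 8C6E1C4F2G


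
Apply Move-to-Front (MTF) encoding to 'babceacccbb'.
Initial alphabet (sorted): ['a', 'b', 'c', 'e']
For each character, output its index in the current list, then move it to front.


MTF encoding:
'b': index 1 in ['a', 'b', 'c', 'e'] -> ['b', 'a', 'c', 'e']
'a': index 1 in ['b', 'a', 'c', 'e'] -> ['a', 'b', 'c', 'e']
'b': index 1 in ['a', 'b', 'c', 'e'] -> ['b', 'a', 'c', 'e']
'c': index 2 in ['b', 'a', 'c', 'e'] -> ['c', 'b', 'a', 'e']
'e': index 3 in ['c', 'b', 'a', 'e'] -> ['e', 'c', 'b', 'a']
'a': index 3 in ['e', 'c', 'b', 'a'] -> ['a', 'e', 'c', 'b']
'c': index 2 in ['a', 'e', 'c', 'b'] -> ['c', 'a', 'e', 'b']
'c': index 0 in ['c', 'a', 'e', 'b'] -> ['c', 'a', 'e', 'b']
'c': index 0 in ['c', 'a', 'e', 'b'] -> ['c', 'a', 'e', 'b']
'b': index 3 in ['c', 'a', 'e', 'b'] -> ['b', 'c', 'a', 'e']
'b': index 0 in ['b', 'c', 'a', 'e'] -> ['b', 'c', 'a', 'e']


Output: [1, 1, 1, 2, 3, 3, 2, 0, 0, 3, 0]


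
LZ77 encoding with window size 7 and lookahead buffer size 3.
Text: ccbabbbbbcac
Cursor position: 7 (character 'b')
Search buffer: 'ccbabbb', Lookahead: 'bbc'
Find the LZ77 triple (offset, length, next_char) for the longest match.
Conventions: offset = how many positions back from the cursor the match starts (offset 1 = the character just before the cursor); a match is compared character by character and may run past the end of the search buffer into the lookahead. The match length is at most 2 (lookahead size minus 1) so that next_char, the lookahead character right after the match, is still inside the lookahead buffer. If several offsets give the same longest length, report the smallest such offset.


Try each offset into the search buffer:
  offset=1 (pos 6, char 'b'): match length 2
  offset=2 (pos 5, char 'b'): match length 2
  offset=3 (pos 4, char 'b'): match length 2
  offset=4 (pos 3, char 'a'): match length 0
  offset=5 (pos 2, char 'b'): match length 1
  offset=6 (pos 1, char 'c'): match length 0
  offset=7 (pos 0, char 'c'): match length 0
Longest match has length 2, found at offsets 1, 2, 3; take the smallest, offset 1.
next_char = character at position 7 + 2 = 9 -> 'c'

Best match: offset=1, length=2 (matching 'bb' starting at position 6)
LZ77 triple: (1, 2, 'c')


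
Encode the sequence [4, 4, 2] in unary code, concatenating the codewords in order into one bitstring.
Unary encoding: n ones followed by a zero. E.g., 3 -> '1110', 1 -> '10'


Encode each number as n ones followed by a terminating 0:
  4 -> 11110 (5 bits)
  4 -> 11110 (5 bits)
  2 -> 110 (3 bits)
Total length = 5 + 5 + 3 = 13 bits.

Unary([4, 4, 2]) = 1111011110110 (13 bits)


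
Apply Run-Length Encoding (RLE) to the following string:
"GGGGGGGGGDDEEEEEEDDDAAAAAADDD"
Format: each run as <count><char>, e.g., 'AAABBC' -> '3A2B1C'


Scanning runs left to right:
  i=0: run of 'G' x 9 -> '9G'
  i=9: run of 'D' x 2 -> '2D'
  i=11: run of 'E' x 6 -> '6E'
  i=17: run of 'D' x 3 -> '3D'
  i=20: run of 'A' x 6 -> '6A'
  i=26: run of 'D' x 3 -> '3D'

RLE = 9G2D6E3D6A3D


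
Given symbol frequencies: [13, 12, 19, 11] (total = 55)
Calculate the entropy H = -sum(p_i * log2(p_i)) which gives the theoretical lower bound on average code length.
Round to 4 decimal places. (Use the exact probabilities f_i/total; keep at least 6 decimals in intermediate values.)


Per-symbol terms -p_i * log2(p_i) with p_i = f_i/55:
  p = 13/55 = 0.236364: log2(p) = -2.080920, -p*log2(p) = 0.491854
  p = 12/55 = 0.218182: log2(p) = -2.196397, -p*log2(p) = 0.479214
  p = 19/55 = 0.345455: log2(p) = -1.533432, -p*log2(p) = 0.529731
  p = 11/55 = 0.200000: log2(p) = -2.321928, -p*log2(p) = 0.464386
H = 0.491854 + 0.479214 + 0.529731 + 0.464386 = 1.965185

H = 1.9652 bits/symbol


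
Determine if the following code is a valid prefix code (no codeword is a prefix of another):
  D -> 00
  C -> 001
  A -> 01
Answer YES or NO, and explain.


Checking each pair (does one codeword prefix another?):
  D='00' vs C='001': prefix -- VIOLATION

NO -- this is NOT a valid prefix code. D (00) is a prefix of C (001).


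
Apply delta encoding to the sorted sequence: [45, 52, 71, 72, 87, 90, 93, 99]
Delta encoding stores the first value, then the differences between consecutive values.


First value: 45
Deltas:
  52 - 45 = 7
  71 - 52 = 19
  72 - 71 = 1
  87 - 72 = 15
  90 - 87 = 3
  93 - 90 = 3
  99 - 93 = 6


Delta encoded: [45, 7, 19, 1, 15, 3, 3, 6]


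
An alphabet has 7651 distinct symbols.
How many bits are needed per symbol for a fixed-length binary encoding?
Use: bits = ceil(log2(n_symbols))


log2(7651) = 12.9014
Bracket: 2^12 = 4096 < 7651 <= 2^13 = 8192
So ceil(log2(7651)) = 13

bits = ceil(log2(7651)) = ceil(12.9014) = 13 bits


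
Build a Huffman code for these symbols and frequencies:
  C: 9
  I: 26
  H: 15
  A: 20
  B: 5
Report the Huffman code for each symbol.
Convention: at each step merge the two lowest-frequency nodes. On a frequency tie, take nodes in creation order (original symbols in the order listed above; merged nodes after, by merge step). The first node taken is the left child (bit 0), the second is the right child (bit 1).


Huffman tree construction:
Step 1: Merge B(5) + C(9) = 14
Step 2: Merge (B+C)(14) + H(15) = 29
Step 3: Merge A(20) + I(26) = 46
Step 4: Merge ((B+C)+H)(29) + (A+I)(46) = 75
Read each symbol's code off the tree from the root (left child = 0, right child = 1).

Codes:
  C: 001 (length 3)
  I: 11 (length 2)
  H: 01 (length 2)
  A: 10 (length 2)
  B: 000 (length 3)
Average code length: 164/75 = 2.1867 bits/symbol


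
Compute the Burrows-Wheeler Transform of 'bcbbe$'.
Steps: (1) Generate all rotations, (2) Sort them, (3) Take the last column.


Rotations (sorted):
  0: $bcbbe -> last char: e
  1: bbe$bc -> last char: c
  2: bcbbe$ -> last char: $
  3: be$bcb -> last char: b
  4: cbbe$b -> last char: b
  5: e$bcbb -> last char: b


BWT = ec$bbb


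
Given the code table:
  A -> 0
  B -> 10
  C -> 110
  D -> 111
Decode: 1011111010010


Decoding:
10 -> B
111 -> D
110 -> C
10 -> B
0 -> A
10 -> B


Result: BDCBAB


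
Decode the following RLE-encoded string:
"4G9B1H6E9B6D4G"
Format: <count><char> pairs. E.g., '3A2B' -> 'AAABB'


Expanding each <count><char> pair:
  4G -> 'GGGG'
  9B -> 'BBBBBBBBB'
  1H -> 'H'
  6E -> 'EEEEEE'
  9B -> 'BBBBBBBBB'
  6D -> 'DDDDDD'
  4G -> 'GGGG'

Decoded = GGGGBBBBBBBBBHEEEEEEBBBBBBBBBDDDDDDGGGG


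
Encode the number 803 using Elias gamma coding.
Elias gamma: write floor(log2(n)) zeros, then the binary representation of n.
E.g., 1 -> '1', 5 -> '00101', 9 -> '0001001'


num_bits = floor(log2(803)) + 1 = 10
leading_zeros = num_bits - 1 = 9
binary(803) = 1100100011

Elias gamma(803) = '000000000' + '1100100011' = 0000000001100100011 (19 bits)


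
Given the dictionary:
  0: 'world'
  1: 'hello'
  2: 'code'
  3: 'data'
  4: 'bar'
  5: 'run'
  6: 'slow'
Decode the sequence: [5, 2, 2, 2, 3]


Look up each index in the dictionary:
  5 -> 'run'
  2 -> 'code'
  2 -> 'code'
  2 -> 'code'
  3 -> 'data'

Decoded: "run code code code data"


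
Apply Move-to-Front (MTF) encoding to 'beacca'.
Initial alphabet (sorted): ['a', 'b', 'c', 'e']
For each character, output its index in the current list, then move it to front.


MTF encoding:
'b': index 1 in ['a', 'b', 'c', 'e'] -> ['b', 'a', 'c', 'e']
'e': index 3 in ['b', 'a', 'c', 'e'] -> ['e', 'b', 'a', 'c']
'a': index 2 in ['e', 'b', 'a', 'c'] -> ['a', 'e', 'b', 'c']
'c': index 3 in ['a', 'e', 'b', 'c'] -> ['c', 'a', 'e', 'b']
'c': index 0 in ['c', 'a', 'e', 'b'] -> ['c', 'a', 'e', 'b']
'a': index 1 in ['c', 'a', 'e', 'b'] -> ['a', 'c', 'e', 'b']


Output: [1, 3, 2, 3, 0, 1]


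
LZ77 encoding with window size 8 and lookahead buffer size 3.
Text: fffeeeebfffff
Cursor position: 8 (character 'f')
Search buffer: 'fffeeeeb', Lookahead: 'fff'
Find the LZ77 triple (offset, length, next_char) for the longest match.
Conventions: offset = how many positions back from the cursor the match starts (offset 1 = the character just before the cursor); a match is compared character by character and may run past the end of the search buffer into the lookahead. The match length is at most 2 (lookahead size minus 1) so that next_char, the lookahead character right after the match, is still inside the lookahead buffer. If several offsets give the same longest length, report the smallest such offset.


Try each offset into the search buffer:
  offset=1 (pos 7, char 'b'): match length 0
  offset=2 (pos 6, char 'e'): match length 0
  offset=3 (pos 5, char 'e'): match length 0
  offset=4 (pos 4, char 'e'): match length 0
  offset=5 (pos 3, char 'e'): match length 0
  offset=6 (pos 2, char 'f'): match length 1
  offset=7 (pos 1, char 'f'): match length 2
  offset=8 (pos 0, char 'f'): match length 2
Longest match has length 2, found at offsets 7, 8; take the smallest, offset 7.
next_char = character at position 8 + 2 = 10 -> 'f'

Best match: offset=7, length=2 (matching 'ff' starting at position 1)
LZ77 triple: (7, 2, 'f')


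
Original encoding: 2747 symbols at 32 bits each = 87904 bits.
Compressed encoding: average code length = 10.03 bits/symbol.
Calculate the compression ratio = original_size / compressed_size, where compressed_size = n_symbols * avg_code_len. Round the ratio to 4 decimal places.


original_size = n_symbols * orig_bits = 2747 * 32 = 87904 bits
compressed_size = n_symbols * avg_code_len = 2747 * 10.03 = 27552.41 bits
ratio = original_size / compressed_size = 87904 / 27552.41 = 3.1904

Compression ratio = 3.1904


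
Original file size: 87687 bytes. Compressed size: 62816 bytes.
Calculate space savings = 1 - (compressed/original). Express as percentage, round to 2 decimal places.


ratio = compressed/original = 62816/87687 = 0.716366
savings = 1 - ratio = 1 - 0.716366 = 0.283634
as a percentage: 0.283634 * 100 = 28.36%

Space savings = 1 - 62816/87687 = 28.36%


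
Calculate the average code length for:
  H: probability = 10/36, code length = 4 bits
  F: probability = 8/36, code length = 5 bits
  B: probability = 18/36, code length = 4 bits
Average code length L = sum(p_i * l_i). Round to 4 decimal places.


Weighted contributions p_i * l_i:
  H: (10/36) * 4 = 40/36
  F: (8/36) * 5 = 40/36
  B: (18/36) * 4 = 72/36
Sum = (40 + 40 + 72)/36 = 152/36

L = 152/36 = 4.2222 bits/symbol


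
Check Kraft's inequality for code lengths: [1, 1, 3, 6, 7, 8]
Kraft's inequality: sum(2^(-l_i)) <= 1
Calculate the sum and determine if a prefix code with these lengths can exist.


Sum = 2^(-1) + 2^(-1) + 2^(-3) + 2^(-6) + 2^(-7) + 2^(-8)
    = 0.5 + 0.5 + 0.125 + 0.015625 + 0.0078125 + 0.00390625
    = 295/256 = 1.15234375
Since 1.15234375 > 1, Kraft's inequality is NOT satisfied.
A prefix code with these lengths CANNOT exist.

Kraft sum = 1.15234375. Not satisfied.


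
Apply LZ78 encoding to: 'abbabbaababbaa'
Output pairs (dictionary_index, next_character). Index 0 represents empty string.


LZ78 encoding steps:
Dictionary: {0: ''}
Step 1: w='' (idx 0), next='a' -> output (0, 'a'), add 'a' as idx 1
Step 2: w='' (idx 0), next='b' -> output (0, 'b'), add 'b' as idx 2
Step 3: w='b' (idx 2), next='a' -> output (2, 'a'), add 'ba' as idx 3
Step 4: w='b' (idx 2), next='b' -> output (2, 'b'), add 'bb' as idx 4
Step 5: w='a' (idx 1), next='a' -> output (1, 'a'), add 'aa' as idx 5
Step 6: w='ba' (idx 3), next='b' -> output (3, 'b'), add 'bab' as idx 6
Step 7: w='ba' (idx 3), next='a' -> output (3, 'a'), add 'baa' as idx 7


Encoded: [(0, 'a'), (0, 'b'), (2, 'a'), (2, 'b'), (1, 'a'), (3, 'b'), (3, 'a')]


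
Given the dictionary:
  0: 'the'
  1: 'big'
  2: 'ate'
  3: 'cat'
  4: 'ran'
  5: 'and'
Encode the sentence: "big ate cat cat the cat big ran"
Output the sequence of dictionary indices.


Look up each word in the dictionary:
  'big' -> 1
  'ate' -> 2
  'cat' -> 3
  'cat' -> 3
  'the' -> 0
  'cat' -> 3
  'big' -> 1
  'ran' -> 4

Encoded: [1, 2, 3, 3, 0, 3, 1, 4]


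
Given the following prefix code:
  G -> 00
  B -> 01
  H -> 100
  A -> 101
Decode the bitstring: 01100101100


Decoding step by step:
Bits 01 -> B
Bits 100 -> H
Bits 101 -> A
Bits 100 -> H


Decoded message: BHAH


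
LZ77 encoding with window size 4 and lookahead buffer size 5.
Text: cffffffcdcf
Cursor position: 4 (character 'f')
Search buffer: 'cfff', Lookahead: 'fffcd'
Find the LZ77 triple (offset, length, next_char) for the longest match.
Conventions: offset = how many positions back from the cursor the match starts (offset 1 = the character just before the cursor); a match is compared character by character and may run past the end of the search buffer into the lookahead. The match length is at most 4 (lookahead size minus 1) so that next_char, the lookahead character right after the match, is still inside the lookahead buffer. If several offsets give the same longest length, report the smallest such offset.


Try each offset into the search buffer:
  offset=1 (pos 3, char 'f'): match length 3
  offset=2 (pos 2, char 'f'): match length 3
  offset=3 (pos 1, char 'f'): match length 3
  offset=4 (pos 0, char 'c'): match length 0
Longest match has length 3, found at offsets 1, 2, 3; take the smallest, offset 1.
next_char = character at position 4 + 3 = 7 -> 'c'

Best match: offset=1, length=3 (matching 'fff' starting at position 3)
LZ77 triple: (1, 3, 'c')


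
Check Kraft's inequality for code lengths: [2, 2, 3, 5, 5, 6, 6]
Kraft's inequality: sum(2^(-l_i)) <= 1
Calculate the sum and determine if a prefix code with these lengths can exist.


Sum = 2^(-2) + 2^(-2) + 2^(-3) + 2^(-5) + 2^(-5) + 2^(-6) + 2^(-6)
    = 0.25 + 0.25 + 0.125 + 0.03125 + 0.03125 + 0.015625 + 0.015625
    = 46/64 = 0.71875
Since 0.71875 <= 1, Kraft's inequality IS satisfied.
A prefix code with these lengths CAN exist.

Kraft sum = 0.71875. Satisfied.


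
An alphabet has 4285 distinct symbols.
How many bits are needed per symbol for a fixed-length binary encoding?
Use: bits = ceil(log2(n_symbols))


log2(4285) = 12.0651
Bracket: 2^12 = 4096 < 4285 <= 2^13 = 8192
So ceil(log2(4285)) = 13

bits = ceil(log2(4285)) = ceil(12.0651) = 13 bits


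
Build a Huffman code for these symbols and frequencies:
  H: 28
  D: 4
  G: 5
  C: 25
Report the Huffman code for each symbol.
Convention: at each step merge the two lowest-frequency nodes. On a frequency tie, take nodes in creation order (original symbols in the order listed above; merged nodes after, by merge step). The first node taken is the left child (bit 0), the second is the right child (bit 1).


Huffman tree construction:
Step 1: Merge D(4) + G(5) = 9
Step 2: Merge (D+G)(9) + C(25) = 34
Step 3: Merge H(28) + ((D+G)+C)(34) = 62
Read each symbol's code off the tree from the root (left child = 0, right child = 1).

Codes:
  H: 0 (length 1)
  D: 100 (length 3)
  G: 101 (length 3)
  C: 11 (length 2)
Average code length: 105/62 = 1.6935 bits/symbol


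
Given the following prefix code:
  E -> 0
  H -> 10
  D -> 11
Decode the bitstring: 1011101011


Decoding step by step:
Bits 10 -> H
Bits 11 -> D
Bits 10 -> H
Bits 10 -> H
Bits 11 -> D


Decoded message: HDHHD


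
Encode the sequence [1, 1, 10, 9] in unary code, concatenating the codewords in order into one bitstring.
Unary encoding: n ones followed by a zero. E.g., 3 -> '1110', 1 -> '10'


Encode each number as n ones followed by a terminating 0:
  1 -> 10 (2 bits)
  1 -> 10 (2 bits)
  10 -> 11111111110 (11 bits)
  9 -> 1111111110 (10 bits)
Total length = 2 + 2 + 11 + 10 = 25 bits.

Unary([1, 1, 10, 9]) = 1010111111111101111111110 (25 bits)


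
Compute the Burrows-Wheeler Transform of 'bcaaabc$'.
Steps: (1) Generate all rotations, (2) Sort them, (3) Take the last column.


Rotations (sorted):
  0: $bcaaabc -> last char: c
  1: aaabc$bc -> last char: c
  2: aabc$bca -> last char: a
  3: abc$bcaa -> last char: a
  4: bc$bcaaa -> last char: a
  5: bcaaabc$ -> last char: $
  6: c$bcaaab -> last char: b
  7: caaabc$b -> last char: b


BWT = ccaaa$bb


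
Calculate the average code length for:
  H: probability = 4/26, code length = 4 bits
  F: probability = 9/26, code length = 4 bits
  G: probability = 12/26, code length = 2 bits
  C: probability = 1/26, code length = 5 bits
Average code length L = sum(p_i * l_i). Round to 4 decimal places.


Weighted contributions p_i * l_i:
  H: (4/26) * 4 = 16/26
  F: (9/26) * 4 = 36/26
  G: (12/26) * 2 = 24/26
  C: (1/26) * 5 = 5/26
Sum = (16 + 36 + 24 + 5)/26 = 81/26

L = 81/26 = 3.1154 bits/symbol


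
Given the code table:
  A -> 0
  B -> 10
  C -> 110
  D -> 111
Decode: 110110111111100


Decoding:
110 -> C
110 -> C
111 -> D
111 -> D
10 -> B
0 -> A


Result: CCDDBA


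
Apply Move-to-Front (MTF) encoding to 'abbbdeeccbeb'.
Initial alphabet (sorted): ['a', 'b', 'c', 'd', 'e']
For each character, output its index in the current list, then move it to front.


MTF encoding:
'a': index 0 in ['a', 'b', 'c', 'd', 'e'] -> ['a', 'b', 'c', 'd', 'e']
'b': index 1 in ['a', 'b', 'c', 'd', 'e'] -> ['b', 'a', 'c', 'd', 'e']
'b': index 0 in ['b', 'a', 'c', 'd', 'e'] -> ['b', 'a', 'c', 'd', 'e']
'b': index 0 in ['b', 'a', 'c', 'd', 'e'] -> ['b', 'a', 'c', 'd', 'e']
'd': index 3 in ['b', 'a', 'c', 'd', 'e'] -> ['d', 'b', 'a', 'c', 'e']
'e': index 4 in ['d', 'b', 'a', 'c', 'e'] -> ['e', 'd', 'b', 'a', 'c']
'e': index 0 in ['e', 'd', 'b', 'a', 'c'] -> ['e', 'd', 'b', 'a', 'c']
'c': index 4 in ['e', 'd', 'b', 'a', 'c'] -> ['c', 'e', 'd', 'b', 'a']
'c': index 0 in ['c', 'e', 'd', 'b', 'a'] -> ['c', 'e', 'd', 'b', 'a']
'b': index 3 in ['c', 'e', 'd', 'b', 'a'] -> ['b', 'c', 'e', 'd', 'a']
'e': index 2 in ['b', 'c', 'e', 'd', 'a'] -> ['e', 'b', 'c', 'd', 'a']
'b': index 1 in ['e', 'b', 'c', 'd', 'a'] -> ['b', 'e', 'c', 'd', 'a']


Output: [0, 1, 0, 0, 3, 4, 0, 4, 0, 3, 2, 1]


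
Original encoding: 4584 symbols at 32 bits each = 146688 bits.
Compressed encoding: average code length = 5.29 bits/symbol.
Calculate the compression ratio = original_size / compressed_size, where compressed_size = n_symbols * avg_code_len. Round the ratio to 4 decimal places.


original_size = n_symbols * orig_bits = 4584 * 32 = 146688 bits
compressed_size = n_symbols * avg_code_len = 4584 * 5.29 = 24249.36 bits
ratio = original_size / compressed_size = 146688 / 24249.36 = 6.0491

Compression ratio = 6.0491


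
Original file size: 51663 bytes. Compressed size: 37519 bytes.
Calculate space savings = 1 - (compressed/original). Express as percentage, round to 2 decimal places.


ratio = compressed/original = 37519/51663 = 0.726226
savings = 1 - ratio = 1 - 0.726226 = 0.273774
as a percentage: 0.273774 * 100 = 27.38%

Space savings = 1 - 37519/51663 = 27.38%


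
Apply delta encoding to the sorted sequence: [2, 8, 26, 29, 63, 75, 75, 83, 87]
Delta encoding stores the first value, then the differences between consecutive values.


First value: 2
Deltas:
  8 - 2 = 6
  26 - 8 = 18
  29 - 26 = 3
  63 - 29 = 34
  75 - 63 = 12
  75 - 75 = 0
  83 - 75 = 8
  87 - 83 = 4


Delta encoded: [2, 6, 18, 3, 34, 12, 0, 8, 4]


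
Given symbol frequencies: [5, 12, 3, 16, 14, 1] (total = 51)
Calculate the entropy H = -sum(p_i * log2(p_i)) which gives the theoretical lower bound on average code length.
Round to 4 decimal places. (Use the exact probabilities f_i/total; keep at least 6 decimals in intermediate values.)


Per-symbol terms -p_i * log2(p_i) with p_i = f_i/51:
  p = 5/51 = 0.098039: log2(p) = -3.350497, -p*log2(p) = 0.328480
  p = 12/51 = 0.235294: log2(p) = -2.087463, -p*log2(p) = 0.491168
  p = 3/51 = 0.058824: log2(p) = -4.087463, -p*log2(p) = 0.240439
  p = 16/51 = 0.313725: log2(p) = -1.672425, -p*log2(p) = 0.524682
  p = 14/51 = 0.274510: log2(p) = -1.865070, -p*log2(p) = 0.511980
  p = 1/51 = 0.019608: log2(p) = -5.672425, -p*log2(p) = 0.111224
H = 0.328480 + 0.491168 + 0.240439 + 0.524682 + 0.511980 + 0.111224 = 2.207973

H = 2.208 bits/symbol


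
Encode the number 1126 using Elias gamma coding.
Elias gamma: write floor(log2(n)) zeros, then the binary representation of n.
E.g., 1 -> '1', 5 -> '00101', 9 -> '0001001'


num_bits = floor(log2(1126)) + 1 = 11
leading_zeros = num_bits - 1 = 10
binary(1126) = 10001100110

Elias gamma(1126) = '0000000000' + '10001100110' = 000000000010001100110 (21 bits)


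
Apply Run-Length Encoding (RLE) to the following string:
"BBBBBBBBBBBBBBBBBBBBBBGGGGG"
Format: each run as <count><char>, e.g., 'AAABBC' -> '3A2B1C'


Scanning runs left to right:
  i=0: run of 'B' x 22 -> '22B'
  i=22: run of 'G' x 5 -> '5G'

RLE = 22B5G


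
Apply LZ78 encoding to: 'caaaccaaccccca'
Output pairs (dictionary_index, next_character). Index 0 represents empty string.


LZ78 encoding steps:
Dictionary: {0: ''}
Step 1: w='' (idx 0), next='c' -> output (0, 'c'), add 'c' as idx 1
Step 2: w='' (idx 0), next='a' -> output (0, 'a'), add 'a' as idx 2
Step 3: w='a' (idx 2), next='a' -> output (2, 'a'), add 'aa' as idx 3
Step 4: w='c' (idx 1), next='c' -> output (1, 'c'), add 'cc' as idx 4
Step 5: w='aa' (idx 3), next='c' -> output (3, 'c'), add 'aac' as idx 5
Step 6: w='cc' (idx 4), next='c' -> output (4, 'c'), add 'ccc' as idx 6
Step 7: w='c' (idx 1), next='a' -> output (1, 'a'), add 'ca' as idx 7


Encoded: [(0, 'c'), (0, 'a'), (2, 'a'), (1, 'c'), (3, 'c'), (4, 'c'), (1, 'a')]


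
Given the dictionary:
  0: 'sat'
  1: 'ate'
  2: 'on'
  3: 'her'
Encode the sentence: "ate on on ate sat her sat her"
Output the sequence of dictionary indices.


Look up each word in the dictionary:
  'ate' -> 1
  'on' -> 2
  'on' -> 2
  'ate' -> 1
  'sat' -> 0
  'her' -> 3
  'sat' -> 0
  'her' -> 3

Encoded: [1, 2, 2, 1, 0, 3, 0, 3]


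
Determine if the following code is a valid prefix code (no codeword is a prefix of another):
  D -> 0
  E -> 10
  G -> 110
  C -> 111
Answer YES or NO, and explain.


Checking each pair (does one codeword prefix another?):
  D='0' vs E='10': no prefix
  D='0' vs G='110': no prefix
  D='0' vs C='111': no prefix
  E='10' vs D='0': no prefix
  E='10' vs G='110': no prefix
  E='10' vs C='111': no prefix
  G='110' vs D='0': no prefix
  G='110' vs E='10': no prefix
  G='110' vs C='111': no prefix
  C='111' vs D='0': no prefix
  C='111' vs E='10': no prefix
  C='111' vs G='110': no prefix
No violation found over all pairs.

YES -- this is a valid prefix code. No codeword is a prefix of any other codeword.


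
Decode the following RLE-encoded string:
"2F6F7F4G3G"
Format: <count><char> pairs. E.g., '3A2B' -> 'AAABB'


Expanding each <count><char> pair:
  2F -> 'FF'
  6F -> 'FFFFFF'
  7F -> 'FFFFFFF'
  4G -> 'GGGG'
  3G -> 'GGG'

Decoded = FFFFFFFFFFFFFFFGGGGGGG


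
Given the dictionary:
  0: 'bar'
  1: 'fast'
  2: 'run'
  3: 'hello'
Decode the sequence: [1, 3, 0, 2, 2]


Look up each index in the dictionary:
  1 -> 'fast'
  3 -> 'hello'
  0 -> 'bar'
  2 -> 'run'
  2 -> 'run'

Decoded: "fast hello bar run run"
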